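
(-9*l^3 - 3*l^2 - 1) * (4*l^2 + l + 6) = -36*l^5 - 21*l^4 - 57*l^3 - 22*l^2 - l - 6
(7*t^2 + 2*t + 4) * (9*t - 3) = 63*t^3 - 3*t^2 + 30*t - 12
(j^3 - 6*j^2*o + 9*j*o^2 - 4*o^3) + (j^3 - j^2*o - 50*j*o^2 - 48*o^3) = 2*j^3 - 7*j^2*o - 41*j*o^2 - 52*o^3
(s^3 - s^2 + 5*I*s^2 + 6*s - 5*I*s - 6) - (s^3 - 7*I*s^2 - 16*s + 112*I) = -s^2 + 12*I*s^2 + 22*s - 5*I*s - 6 - 112*I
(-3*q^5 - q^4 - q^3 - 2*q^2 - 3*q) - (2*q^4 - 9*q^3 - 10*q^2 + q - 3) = -3*q^5 - 3*q^4 + 8*q^3 + 8*q^2 - 4*q + 3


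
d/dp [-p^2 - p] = -2*p - 1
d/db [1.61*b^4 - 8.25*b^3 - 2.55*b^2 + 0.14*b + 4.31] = 6.44*b^3 - 24.75*b^2 - 5.1*b + 0.14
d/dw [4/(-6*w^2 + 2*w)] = 2*(6*w - 1)/(w^2*(3*w - 1)^2)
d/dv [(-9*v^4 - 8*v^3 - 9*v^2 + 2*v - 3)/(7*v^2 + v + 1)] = (-126*v^5 - 83*v^4 - 52*v^3 - 47*v^2 + 24*v + 5)/(49*v^4 + 14*v^3 + 15*v^2 + 2*v + 1)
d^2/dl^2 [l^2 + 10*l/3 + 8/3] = 2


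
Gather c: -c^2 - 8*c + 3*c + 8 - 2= -c^2 - 5*c + 6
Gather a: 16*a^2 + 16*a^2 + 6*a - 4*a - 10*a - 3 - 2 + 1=32*a^2 - 8*a - 4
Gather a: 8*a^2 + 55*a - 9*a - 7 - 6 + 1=8*a^2 + 46*a - 12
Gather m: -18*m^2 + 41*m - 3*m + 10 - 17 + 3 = -18*m^2 + 38*m - 4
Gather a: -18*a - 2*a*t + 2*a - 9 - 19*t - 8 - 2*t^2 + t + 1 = a*(-2*t - 16) - 2*t^2 - 18*t - 16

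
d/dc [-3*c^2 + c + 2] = 1 - 6*c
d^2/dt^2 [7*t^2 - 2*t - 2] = 14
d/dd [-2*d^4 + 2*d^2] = -8*d^3 + 4*d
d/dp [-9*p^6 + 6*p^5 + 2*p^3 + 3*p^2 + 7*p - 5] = -54*p^5 + 30*p^4 + 6*p^2 + 6*p + 7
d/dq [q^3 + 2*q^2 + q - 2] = 3*q^2 + 4*q + 1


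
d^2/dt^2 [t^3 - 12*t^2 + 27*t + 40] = 6*t - 24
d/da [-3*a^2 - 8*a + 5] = -6*a - 8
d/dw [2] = 0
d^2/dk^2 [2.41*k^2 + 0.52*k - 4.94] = 4.82000000000000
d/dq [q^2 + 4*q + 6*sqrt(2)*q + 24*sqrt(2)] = 2*q + 4 + 6*sqrt(2)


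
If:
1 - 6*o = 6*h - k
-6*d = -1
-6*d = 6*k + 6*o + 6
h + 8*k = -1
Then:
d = 1/6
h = 57/55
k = -14/55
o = -301/330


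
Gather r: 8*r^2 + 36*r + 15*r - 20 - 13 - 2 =8*r^2 + 51*r - 35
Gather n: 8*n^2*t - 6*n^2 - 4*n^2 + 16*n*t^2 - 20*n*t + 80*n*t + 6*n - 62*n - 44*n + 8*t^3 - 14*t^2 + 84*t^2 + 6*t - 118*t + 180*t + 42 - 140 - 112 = n^2*(8*t - 10) + n*(16*t^2 + 60*t - 100) + 8*t^3 + 70*t^2 + 68*t - 210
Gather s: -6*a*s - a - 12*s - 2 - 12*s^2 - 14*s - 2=-a - 12*s^2 + s*(-6*a - 26) - 4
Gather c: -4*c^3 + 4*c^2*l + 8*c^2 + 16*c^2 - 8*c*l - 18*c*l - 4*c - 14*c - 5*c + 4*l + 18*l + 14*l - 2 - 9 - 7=-4*c^3 + c^2*(4*l + 24) + c*(-26*l - 23) + 36*l - 18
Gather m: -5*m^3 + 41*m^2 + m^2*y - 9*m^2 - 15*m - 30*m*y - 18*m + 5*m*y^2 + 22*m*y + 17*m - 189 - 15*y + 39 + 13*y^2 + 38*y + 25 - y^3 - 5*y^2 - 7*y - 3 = -5*m^3 + m^2*(y + 32) + m*(5*y^2 - 8*y - 16) - y^3 + 8*y^2 + 16*y - 128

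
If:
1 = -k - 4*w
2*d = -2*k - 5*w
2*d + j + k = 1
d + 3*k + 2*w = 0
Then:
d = 11/17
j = -4/17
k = -1/17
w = -4/17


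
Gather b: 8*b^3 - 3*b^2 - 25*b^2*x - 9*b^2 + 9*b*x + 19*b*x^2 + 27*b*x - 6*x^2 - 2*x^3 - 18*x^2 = 8*b^3 + b^2*(-25*x - 12) + b*(19*x^2 + 36*x) - 2*x^3 - 24*x^2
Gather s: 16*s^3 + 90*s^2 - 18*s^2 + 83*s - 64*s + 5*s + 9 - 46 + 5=16*s^3 + 72*s^2 + 24*s - 32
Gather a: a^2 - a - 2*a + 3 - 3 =a^2 - 3*a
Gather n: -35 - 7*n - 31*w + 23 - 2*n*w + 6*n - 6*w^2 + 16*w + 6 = n*(-2*w - 1) - 6*w^2 - 15*w - 6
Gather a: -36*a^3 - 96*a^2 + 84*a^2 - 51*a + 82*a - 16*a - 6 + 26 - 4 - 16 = -36*a^3 - 12*a^2 + 15*a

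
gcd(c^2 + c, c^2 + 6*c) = c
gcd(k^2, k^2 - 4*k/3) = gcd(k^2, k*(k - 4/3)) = k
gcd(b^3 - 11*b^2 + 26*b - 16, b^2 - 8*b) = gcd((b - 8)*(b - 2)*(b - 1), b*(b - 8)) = b - 8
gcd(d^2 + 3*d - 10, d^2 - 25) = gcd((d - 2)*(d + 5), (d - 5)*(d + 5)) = d + 5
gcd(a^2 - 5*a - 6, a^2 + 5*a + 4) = a + 1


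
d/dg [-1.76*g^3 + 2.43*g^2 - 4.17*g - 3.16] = -5.28*g^2 + 4.86*g - 4.17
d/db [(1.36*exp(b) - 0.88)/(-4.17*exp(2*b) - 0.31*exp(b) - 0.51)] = (5.6712*exp(2*b) - 7.3392*exp(b) - 0.9664)*exp(b)/(17.3889*exp(4*b) + 2.5854*exp(3*b) + 4.3495*exp(2*b) + 0.3162*exp(b) + 0.2601)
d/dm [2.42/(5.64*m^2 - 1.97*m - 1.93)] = (4.7674 - 27.2976*m)/(-5.64*m^2 + 1.97*m + 1.93)^2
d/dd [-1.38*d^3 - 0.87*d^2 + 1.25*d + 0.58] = -4.14*d^2 - 1.74*d + 1.25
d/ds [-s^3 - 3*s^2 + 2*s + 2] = -3*s^2 - 6*s + 2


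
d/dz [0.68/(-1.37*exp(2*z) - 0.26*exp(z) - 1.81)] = (1.8632*exp(z) + 0.1768)*exp(z)/(1.37*exp(2*z) + 0.26*exp(z) + 1.81)^2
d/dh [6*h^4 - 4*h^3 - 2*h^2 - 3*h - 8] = 24*h^3 - 12*h^2 - 4*h - 3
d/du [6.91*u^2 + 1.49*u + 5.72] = 13.82*u + 1.49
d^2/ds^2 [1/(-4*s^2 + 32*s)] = (s*(s - 8) - 4*(s - 4)^2)/(2*s^3*(s - 8)^3)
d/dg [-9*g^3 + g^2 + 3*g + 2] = -27*g^2 + 2*g + 3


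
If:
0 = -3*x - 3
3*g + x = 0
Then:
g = 1/3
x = -1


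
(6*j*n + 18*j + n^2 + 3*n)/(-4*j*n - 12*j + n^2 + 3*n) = (-6*j - n)/(4*j - n)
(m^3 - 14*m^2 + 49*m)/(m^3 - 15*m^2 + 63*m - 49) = m/(m - 1)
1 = 1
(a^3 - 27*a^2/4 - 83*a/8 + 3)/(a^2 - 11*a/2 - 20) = (8*a^2 + 10*a - 3)/(4*(2*a + 5))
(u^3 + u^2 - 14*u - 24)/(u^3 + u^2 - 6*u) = (u^2 - 2*u - 8)/(u*(u - 2))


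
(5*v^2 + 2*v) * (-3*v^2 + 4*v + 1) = -15*v^4 + 14*v^3 + 13*v^2 + 2*v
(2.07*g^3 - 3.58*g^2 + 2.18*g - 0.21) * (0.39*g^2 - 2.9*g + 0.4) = 0.8073*g^5 - 7.3992*g^4 + 12.0602*g^3 - 7.8359*g^2 + 1.481*g - 0.084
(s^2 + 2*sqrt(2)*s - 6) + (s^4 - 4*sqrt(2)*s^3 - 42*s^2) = s^4 - 4*sqrt(2)*s^3 - 41*s^2 + 2*sqrt(2)*s - 6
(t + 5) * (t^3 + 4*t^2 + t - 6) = t^4 + 9*t^3 + 21*t^2 - t - 30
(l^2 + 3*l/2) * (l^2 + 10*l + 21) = l^4 + 23*l^3/2 + 36*l^2 + 63*l/2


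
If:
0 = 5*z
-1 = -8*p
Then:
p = 1/8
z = 0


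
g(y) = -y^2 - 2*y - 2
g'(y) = -2*y - 2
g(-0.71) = -1.08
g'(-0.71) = -0.58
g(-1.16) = -1.03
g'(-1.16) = 0.32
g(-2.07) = -2.14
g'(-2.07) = 2.14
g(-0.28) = -1.52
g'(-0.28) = -1.44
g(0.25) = -2.56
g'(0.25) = -2.50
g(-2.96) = -4.84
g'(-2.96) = 3.92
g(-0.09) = -1.83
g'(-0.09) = -1.82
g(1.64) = -7.97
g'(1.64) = -5.28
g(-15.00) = -197.00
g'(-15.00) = 28.00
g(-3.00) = -5.00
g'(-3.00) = 4.00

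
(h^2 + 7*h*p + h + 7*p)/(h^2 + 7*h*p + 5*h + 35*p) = (h + 1)/(h + 5)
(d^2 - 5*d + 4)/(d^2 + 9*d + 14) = (d^2 - 5*d + 4)/(d^2 + 9*d + 14)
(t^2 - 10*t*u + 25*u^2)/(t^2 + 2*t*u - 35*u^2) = (t - 5*u)/(t + 7*u)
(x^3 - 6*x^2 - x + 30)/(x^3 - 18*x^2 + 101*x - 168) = (x^2 - 3*x - 10)/(x^2 - 15*x + 56)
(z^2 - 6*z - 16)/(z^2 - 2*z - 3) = (-z^2 + 6*z + 16)/(-z^2 + 2*z + 3)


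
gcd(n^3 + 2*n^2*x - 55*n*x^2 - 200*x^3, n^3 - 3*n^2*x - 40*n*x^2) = -n^2 + 3*n*x + 40*x^2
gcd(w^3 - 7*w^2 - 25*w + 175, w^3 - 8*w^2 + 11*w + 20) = w - 5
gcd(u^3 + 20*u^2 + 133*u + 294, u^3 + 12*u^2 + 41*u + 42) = u + 7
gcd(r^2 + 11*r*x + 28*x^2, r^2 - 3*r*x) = 1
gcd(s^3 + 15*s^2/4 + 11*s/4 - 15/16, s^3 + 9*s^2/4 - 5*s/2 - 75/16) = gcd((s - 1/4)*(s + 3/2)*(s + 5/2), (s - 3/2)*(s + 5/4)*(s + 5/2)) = s + 5/2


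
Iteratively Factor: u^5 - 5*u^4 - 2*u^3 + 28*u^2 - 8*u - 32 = (u - 4)*(u^4 - u^3 - 6*u^2 + 4*u + 8) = (u - 4)*(u - 2)*(u^3 + u^2 - 4*u - 4) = (u - 4)*(u - 2)*(u + 2)*(u^2 - u - 2) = (u - 4)*(u - 2)*(u + 1)*(u + 2)*(u - 2)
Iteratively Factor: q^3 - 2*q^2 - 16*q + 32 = (q - 4)*(q^2 + 2*q - 8) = (q - 4)*(q - 2)*(q + 4)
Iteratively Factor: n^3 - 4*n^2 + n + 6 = (n - 2)*(n^2 - 2*n - 3) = (n - 3)*(n - 2)*(n + 1)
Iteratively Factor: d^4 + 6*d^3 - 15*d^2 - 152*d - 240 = (d + 4)*(d^3 + 2*d^2 - 23*d - 60) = (d - 5)*(d + 4)*(d^2 + 7*d + 12) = (d - 5)*(d + 3)*(d + 4)*(d + 4)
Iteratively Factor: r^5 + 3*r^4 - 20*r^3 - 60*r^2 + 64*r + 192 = (r + 4)*(r^4 - r^3 - 16*r^2 + 4*r + 48) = (r - 4)*(r + 4)*(r^3 + 3*r^2 - 4*r - 12) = (r - 4)*(r + 2)*(r + 4)*(r^2 + r - 6) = (r - 4)*(r + 2)*(r + 3)*(r + 4)*(r - 2)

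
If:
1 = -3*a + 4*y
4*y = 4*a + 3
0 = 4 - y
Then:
No Solution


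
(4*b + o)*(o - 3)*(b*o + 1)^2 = 4*b^3*o^3 - 12*b^3*o^2 + b^2*o^4 - 3*b^2*o^3 + 8*b^2*o^2 - 24*b^2*o + 2*b*o^3 - 6*b*o^2 + 4*b*o - 12*b + o^2 - 3*o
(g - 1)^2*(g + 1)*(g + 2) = g^4 + g^3 - 3*g^2 - g + 2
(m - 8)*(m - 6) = m^2 - 14*m + 48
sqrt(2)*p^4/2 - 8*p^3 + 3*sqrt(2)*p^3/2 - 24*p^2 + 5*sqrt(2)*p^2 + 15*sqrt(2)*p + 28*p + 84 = (p + 3)*(p - 7*sqrt(2))*(p - 2*sqrt(2))*(sqrt(2)*p/2 + 1)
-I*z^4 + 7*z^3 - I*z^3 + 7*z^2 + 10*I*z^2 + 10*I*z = z*(z + 2*I)*(z + 5*I)*(-I*z - I)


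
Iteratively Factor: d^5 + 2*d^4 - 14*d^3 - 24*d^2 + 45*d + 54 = (d + 1)*(d^4 + d^3 - 15*d^2 - 9*d + 54) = (d + 1)*(d + 3)*(d^3 - 2*d^2 - 9*d + 18) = (d - 3)*(d + 1)*(d + 3)*(d^2 + d - 6) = (d - 3)*(d - 2)*(d + 1)*(d + 3)*(d + 3)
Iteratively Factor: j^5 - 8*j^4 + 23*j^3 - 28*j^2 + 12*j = (j - 1)*(j^4 - 7*j^3 + 16*j^2 - 12*j) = (j - 2)*(j - 1)*(j^3 - 5*j^2 + 6*j) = (j - 3)*(j - 2)*(j - 1)*(j^2 - 2*j) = (j - 3)*(j - 2)^2*(j - 1)*(j)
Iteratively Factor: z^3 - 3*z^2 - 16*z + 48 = (z + 4)*(z^2 - 7*z + 12) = (z - 4)*(z + 4)*(z - 3)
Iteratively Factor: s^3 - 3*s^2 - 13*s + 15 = (s - 1)*(s^2 - 2*s - 15) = (s - 5)*(s - 1)*(s + 3)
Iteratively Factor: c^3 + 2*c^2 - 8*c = (c - 2)*(c^2 + 4*c) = (c - 2)*(c + 4)*(c)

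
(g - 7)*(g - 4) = g^2 - 11*g + 28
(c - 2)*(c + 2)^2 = c^3 + 2*c^2 - 4*c - 8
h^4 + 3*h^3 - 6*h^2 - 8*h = h*(h - 2)*(h + 1)*(h + 4)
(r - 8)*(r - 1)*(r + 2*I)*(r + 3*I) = r^4 - 9*r^3 + 5*I*r^3 + 2*r^2 - 45*I*r^2 + 54*r + 40*I*r - 48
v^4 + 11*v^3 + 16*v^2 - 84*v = v*(v - 2)*(v + 6)*(v + 7)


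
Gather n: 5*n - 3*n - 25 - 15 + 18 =2*n - 22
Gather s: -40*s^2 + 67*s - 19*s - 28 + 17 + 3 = -40*s^2 + 48*s - 8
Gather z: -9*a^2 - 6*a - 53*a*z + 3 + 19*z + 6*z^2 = -9*a^2 - 6*a + 6*z^2 + z*(19 - 53*a) + 3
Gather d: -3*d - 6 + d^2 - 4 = d^2 - 3*d - 10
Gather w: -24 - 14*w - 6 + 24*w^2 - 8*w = 24*w^2 - 22*w - 30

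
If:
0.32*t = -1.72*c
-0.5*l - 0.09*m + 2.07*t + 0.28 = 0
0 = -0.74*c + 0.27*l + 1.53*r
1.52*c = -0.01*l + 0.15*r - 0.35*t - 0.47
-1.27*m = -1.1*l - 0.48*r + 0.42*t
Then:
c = 0.42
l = -7.86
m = -5.46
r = 1.59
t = -2.27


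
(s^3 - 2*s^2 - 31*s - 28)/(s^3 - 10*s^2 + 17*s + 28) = (s + 4)/(s - 4)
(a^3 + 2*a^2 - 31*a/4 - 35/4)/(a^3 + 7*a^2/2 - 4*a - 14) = (2*a^2 - 3*a - 5)/(2*(a^2 - 4))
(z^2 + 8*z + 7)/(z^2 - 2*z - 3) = (z + 7)/(z - 3)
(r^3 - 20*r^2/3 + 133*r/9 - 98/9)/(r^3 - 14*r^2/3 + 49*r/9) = (r - 2)/r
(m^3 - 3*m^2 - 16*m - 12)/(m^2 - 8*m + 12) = (m^2 + 3*m + 2)/(m - 2)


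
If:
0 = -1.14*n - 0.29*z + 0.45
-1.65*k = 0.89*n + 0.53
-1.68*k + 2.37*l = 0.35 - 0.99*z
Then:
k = 0.137214247740564*z - 0.534130781499203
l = -0.320455723120613*z - 0.230945026547958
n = 0.394736842105263 - 0.254385964912281*z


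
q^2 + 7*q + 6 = (q + 1)*(q + 6)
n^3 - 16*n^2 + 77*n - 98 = (n - 7)^2*(n - 2)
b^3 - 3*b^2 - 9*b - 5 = (b - 5)*(b + 1)^2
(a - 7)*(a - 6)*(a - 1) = a^3 - 14*a^2 + 55*a - 42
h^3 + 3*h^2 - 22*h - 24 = (h - 4)*(h + 1)*(h + 6)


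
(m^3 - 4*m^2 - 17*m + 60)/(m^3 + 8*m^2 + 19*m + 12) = (m^2 - 8*m + 15)/(m^2 + 4*m + 3)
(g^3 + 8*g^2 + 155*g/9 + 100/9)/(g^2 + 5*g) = g + 3 + 20/(9*g)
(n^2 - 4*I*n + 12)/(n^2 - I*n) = (n^2 - 4*I*n + 12)/(n*(n - I))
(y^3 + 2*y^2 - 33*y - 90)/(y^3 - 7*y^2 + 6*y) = (y^2 + 8*y + 15)/(y*(y - 1))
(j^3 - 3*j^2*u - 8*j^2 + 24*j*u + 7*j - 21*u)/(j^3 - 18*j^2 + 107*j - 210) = (j^2 - 3*j*u - j + 3*u)/(j^2 - 11*j + 30)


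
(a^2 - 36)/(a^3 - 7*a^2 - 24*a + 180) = (a + 6)/(a^2 - a - 30)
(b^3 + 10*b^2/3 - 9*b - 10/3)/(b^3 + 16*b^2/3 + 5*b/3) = (b - 2)/b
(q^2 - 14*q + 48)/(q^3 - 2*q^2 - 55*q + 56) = (q - 6)/(q^2 + 6*q - 7)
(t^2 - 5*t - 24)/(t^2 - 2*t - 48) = (t + 3)/(t + 6)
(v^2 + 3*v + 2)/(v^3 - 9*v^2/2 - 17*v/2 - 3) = 2*(v + 2)/(2*v^2 - 11*v - 6)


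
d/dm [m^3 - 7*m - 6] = 3*m^2 - 7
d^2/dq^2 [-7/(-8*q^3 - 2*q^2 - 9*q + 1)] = 14*(-2*(12*q + 1)*(8*q^3 + 2*q^2 + 9*q - 1) + (24*q^2 + 4*q + 9)^2)/(8*q^3 + 2*q^2 + 9*q - 1)^3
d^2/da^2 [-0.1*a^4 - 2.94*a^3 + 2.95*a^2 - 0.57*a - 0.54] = -1.2*a^2 - 17.64*a + 5.9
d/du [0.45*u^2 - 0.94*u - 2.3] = 0.9*u - 0.94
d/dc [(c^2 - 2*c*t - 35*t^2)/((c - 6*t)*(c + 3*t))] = t*(-c^2 + 34*c*t - 69*t^2)/(c^4 - 6*c^3*t - 27*c^2*t^2 + 108*c*t^3 + 324*t^4)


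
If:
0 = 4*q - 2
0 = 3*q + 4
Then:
No Solution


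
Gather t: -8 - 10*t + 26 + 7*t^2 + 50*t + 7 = 7*t^2 + 40*t + 25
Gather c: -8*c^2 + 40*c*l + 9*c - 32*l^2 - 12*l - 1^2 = -8*c^2 + c*(40*l + 9) - 32*l^2 - 12*l - 1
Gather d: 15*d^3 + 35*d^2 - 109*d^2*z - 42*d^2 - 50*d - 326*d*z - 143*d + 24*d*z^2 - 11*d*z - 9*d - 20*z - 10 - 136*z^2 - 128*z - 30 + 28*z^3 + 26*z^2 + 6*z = 15*d^3 + d^2*(-109*z - 7) + d*(24*z^2 - 337*z - 202) + 28*z^3 - 110*z^2 - 142*z - 40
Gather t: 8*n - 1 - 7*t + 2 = 8*n - 7*t + 1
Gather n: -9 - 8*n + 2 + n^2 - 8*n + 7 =n^2 - 16*n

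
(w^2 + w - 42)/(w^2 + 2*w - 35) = (w - 6)/(w - 5)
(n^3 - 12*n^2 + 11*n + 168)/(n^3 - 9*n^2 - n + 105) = (n - 8)/(n - 5)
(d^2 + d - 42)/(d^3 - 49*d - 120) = (-d^2 - d + 42)/(-d^3 + 49*d + 120)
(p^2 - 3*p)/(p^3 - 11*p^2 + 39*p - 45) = p/(p^2 - 8*p + 15)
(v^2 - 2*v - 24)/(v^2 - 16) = (v - 6)/(v - 4)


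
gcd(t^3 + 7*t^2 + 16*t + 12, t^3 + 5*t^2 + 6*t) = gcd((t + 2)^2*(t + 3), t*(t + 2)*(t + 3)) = t^2 + 5*t + 6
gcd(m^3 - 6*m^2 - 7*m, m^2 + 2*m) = m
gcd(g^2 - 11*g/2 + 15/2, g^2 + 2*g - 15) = g - 3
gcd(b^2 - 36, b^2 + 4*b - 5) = 1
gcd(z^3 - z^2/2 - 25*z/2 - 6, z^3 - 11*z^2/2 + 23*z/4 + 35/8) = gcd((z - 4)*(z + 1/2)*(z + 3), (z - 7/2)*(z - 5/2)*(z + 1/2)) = z + 1/2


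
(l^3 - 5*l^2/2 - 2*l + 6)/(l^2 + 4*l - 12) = (l^2 - l/2 - 3)/(l + 6)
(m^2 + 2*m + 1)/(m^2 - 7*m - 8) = (m + 1)/(m - 8)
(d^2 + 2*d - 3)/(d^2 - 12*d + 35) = (d^2 + 2*d - 3)/(d^2 - 12*d + 35)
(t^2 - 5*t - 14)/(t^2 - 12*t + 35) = (t + 2)/(t - 5)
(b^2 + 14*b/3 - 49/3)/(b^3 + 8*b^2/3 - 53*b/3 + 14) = (b + 7)/(b^2 + 5*b - 6)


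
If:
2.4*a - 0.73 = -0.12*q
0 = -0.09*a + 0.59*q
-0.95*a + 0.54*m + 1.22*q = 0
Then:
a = 0.30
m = 0.43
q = 0.05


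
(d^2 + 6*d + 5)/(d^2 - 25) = (d + 1)/(d - 5)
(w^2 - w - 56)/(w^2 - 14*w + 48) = (w + 7)/(w - 6)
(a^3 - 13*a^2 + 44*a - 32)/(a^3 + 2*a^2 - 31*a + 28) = (a - 8)/(a + 7)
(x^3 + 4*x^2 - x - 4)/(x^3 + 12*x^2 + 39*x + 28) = (x - 1)/(x + 7)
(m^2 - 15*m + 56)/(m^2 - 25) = (m^2 - 15*m + 56)/(m^2 - 25)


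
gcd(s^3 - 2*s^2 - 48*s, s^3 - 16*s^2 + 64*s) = s^2 - 8*s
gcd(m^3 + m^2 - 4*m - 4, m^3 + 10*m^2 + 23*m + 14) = m^2 + 3*m + 2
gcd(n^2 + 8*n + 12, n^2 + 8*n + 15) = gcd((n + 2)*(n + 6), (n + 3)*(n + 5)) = 1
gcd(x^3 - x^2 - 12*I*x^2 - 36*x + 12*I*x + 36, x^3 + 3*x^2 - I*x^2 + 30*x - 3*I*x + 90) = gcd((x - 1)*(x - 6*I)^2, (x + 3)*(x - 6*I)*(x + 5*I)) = x - 6*I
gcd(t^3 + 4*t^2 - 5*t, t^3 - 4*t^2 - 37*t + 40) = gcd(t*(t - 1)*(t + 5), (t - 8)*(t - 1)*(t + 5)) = t^2 + 4*t - 5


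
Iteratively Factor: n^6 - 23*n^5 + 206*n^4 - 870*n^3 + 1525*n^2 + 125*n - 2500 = (n - 5)*(n^5 - 18*n^4 + 116*n^3 - 290*n^2 + 75*n + 500) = (n - 5)*(n + 1)*(n^4 - 19*n^3 + 135*n^2 - 425*n + 500) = (n - 5)^2*(n + 1)*(n^3 - 14*n^2 + 65*n - 100) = (n - 5)^3*(n + 1)*(n^2 - 9*n + 20) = (n - 5)^3*(n - 4)*(n + 1)*(n - 5)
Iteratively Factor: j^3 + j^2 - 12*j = (j + 4)*(j^2 - 3*j) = (j - 3)*(j + 4)*(j)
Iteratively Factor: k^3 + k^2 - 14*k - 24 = (k + 3)*(k^2 - 2*k - 8) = (k - 4)*(k + 3)*(k + 2)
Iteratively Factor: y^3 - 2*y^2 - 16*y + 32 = (y - 2)*(y^2 - 16) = (y - 4)*(y - 2)*(y + 4)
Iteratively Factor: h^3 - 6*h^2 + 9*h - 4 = (h - 1)*(h^2 - 5*h + 4) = (h - 4)*(h - 1)*(h - 1)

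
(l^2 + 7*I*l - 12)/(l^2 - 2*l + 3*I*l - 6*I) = (l + 4*I)/(l - 2)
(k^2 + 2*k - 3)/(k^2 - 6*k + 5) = (k + 3)/(k - 5)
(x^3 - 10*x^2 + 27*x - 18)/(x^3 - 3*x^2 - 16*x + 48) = (x^2 - 7*x + 6)/(x^2 - 16)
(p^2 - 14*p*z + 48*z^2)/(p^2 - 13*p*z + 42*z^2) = (-p + 8*z)/(-p + 7*z)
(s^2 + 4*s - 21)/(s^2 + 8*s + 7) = (s - 3)/(s + 1)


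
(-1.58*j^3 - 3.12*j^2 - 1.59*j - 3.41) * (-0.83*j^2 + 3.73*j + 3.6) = 1.3114*j^5 - 3.3038*j^4 - 16.0059*j^3 - 14.3324*j^2 - 18.4433*j - 12.276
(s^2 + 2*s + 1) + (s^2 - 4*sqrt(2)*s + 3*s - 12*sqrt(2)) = 2*s^2 - 4*sqrt(2)*s + 5*s - 12*sqrt(2) + 1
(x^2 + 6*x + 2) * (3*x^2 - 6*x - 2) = 3*x^4 + 12*x^3 - 32*x^2 - 24*x - 4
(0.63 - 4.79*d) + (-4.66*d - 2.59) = -9.45*d - 1.96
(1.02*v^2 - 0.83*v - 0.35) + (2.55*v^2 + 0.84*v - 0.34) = 3.57*v^2 + 0.01*v - 0.69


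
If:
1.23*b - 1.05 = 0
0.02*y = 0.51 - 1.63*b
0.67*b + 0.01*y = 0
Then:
No Solution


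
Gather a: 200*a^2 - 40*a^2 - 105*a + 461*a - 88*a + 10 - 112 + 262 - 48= 160*a^2 + 268*a + 112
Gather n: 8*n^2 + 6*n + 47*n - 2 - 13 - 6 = 8*n^2 + 53*n - 21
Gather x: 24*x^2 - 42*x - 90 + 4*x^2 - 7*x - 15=28*x^2 - 49*x - 105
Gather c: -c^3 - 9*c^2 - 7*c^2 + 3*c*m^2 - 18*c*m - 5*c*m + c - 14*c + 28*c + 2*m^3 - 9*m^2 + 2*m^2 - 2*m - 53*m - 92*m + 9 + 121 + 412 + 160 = -c^3 - 16*c^2 + c*(3*m^2 - 23*m + 15) + 2*m^3 - 7*m^2 - 147*m + 702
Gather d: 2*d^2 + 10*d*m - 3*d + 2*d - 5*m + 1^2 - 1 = 2*d^2 + d*(10*m - 1) - 5*m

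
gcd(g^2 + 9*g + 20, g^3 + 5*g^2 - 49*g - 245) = g + 5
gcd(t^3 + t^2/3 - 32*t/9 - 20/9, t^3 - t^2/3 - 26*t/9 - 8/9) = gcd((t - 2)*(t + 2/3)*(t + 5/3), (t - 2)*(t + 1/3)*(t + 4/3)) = t - 2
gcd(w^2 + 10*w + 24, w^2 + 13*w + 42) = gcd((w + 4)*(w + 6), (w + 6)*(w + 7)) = w + 6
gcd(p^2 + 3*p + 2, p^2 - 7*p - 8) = p + 1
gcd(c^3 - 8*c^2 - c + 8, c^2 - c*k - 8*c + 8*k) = c - 8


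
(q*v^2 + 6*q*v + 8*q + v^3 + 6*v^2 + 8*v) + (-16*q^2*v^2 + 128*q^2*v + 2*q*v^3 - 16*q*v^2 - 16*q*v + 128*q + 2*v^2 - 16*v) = -16*q^2*v^2 + 128*q^2*v + 2*q*v^3 - 15*q*v^2 - 10*q*v + 136*q + v^3 + 8*v^2 - 8*v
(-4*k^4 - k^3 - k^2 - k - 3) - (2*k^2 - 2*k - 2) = -4*k^4 - k^3 - 3*k^2 + k - 1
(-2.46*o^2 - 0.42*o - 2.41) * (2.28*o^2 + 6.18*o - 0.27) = -5.6088*o^4 - 16.1604*o^3 - 7.4262*o^2 - 14.7804*o + 0.6507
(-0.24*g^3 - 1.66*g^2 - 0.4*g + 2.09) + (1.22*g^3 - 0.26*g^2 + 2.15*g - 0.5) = 0.98*g^3 - 1.92*g^2 + 1.75*g + 1.59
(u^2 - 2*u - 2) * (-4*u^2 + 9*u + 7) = -4*u^4 + 17*u^3 - 3*u^2 - 32*u - 14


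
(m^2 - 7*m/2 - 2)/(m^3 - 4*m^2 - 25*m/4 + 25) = 2*(2*m + 1)/(4*m^2 - 25)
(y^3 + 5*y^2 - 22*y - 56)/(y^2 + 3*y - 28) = y + 2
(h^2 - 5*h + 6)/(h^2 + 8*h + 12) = (h^2 - 5*h + 6)/(h^2 + 8*h + 12)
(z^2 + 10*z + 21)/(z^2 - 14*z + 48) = (z^2 + 10*z + 21)/(z^2 - 14*z + 48)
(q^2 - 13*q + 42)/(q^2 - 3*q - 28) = (q - 6)/(q + 4)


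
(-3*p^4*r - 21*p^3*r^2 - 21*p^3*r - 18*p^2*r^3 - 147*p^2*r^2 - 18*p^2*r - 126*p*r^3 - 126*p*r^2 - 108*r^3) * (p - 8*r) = -3*p^5*r + 3*p^4*r^2 - 21*p^4*r + 150*p^3*r^3 + 21*p^3*r^2 - 18*p^3*r + 144*p^2*r^4 + 1050*p^2*r^3 + 18*p^2*r^2 + 1008*p*r^4 + 900*p*r^3 + 864*r^4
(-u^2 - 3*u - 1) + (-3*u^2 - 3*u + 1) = -4*u^2 - 6*u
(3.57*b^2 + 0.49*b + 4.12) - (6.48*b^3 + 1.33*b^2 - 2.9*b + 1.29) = -6.48*b^3 + 2.24*b^2 + 3.39*b + 2.83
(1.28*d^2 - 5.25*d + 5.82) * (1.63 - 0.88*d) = -1.1264*d^3 + 6.7064*d^2 - 13.6791*d + 9.4866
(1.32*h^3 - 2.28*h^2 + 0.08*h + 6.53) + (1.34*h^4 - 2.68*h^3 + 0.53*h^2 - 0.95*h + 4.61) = 1.34*h^4 - 1.36*h^3 - 1.75*h^2 - 0.87*h + 11.14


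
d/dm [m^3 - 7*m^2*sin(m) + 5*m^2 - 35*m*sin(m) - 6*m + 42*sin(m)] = -7*m^2*cos(m) + 3*m^2 - 14*m*sin(m) - 35*m*cos(m) + 10*m - 35*sin(m) + 42*cos(m) - 6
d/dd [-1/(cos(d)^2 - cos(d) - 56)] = (1 - 2*cos(d))*sin(d)/(sin(d)^2 + cos(d) + 55)^2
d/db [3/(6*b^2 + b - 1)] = 3*(-12*b - 1)/(6*b^2 + b - 1)^2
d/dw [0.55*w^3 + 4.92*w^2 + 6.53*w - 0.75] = 1.65*w^2 + 9.84*w + 6.53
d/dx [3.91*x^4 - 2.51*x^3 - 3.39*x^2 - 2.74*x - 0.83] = 15.64*x^3 - 7.53*x^2 - 6.78*x - 2.74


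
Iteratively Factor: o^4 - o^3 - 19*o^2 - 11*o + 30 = (o - 1)*(o^3 - 19*o - 30) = (o - 1)*(o + 3)*(o^2 - 3*o - 10) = (o - 5)*(o - 1)*(o + 3)*(o + 2)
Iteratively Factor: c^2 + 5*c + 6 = (c + 3)*(c + 2)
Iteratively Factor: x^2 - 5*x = (x - 5)*(x)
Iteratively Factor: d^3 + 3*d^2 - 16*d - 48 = (d - 4)*(d^2 + 7*d + 12) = (d - 4)*(d + 4)*(d + 3)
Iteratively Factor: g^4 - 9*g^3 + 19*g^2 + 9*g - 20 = (g + 1)*(g^3 - 10*g^2 + 29*g - 20) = (g - 4)*(g + 1)*(g^2 - 6*g + 5) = (g - 4)*(g - 1)*(g + 1)*(g - 5)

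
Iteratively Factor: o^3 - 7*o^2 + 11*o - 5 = (o - 5)*(o^2 - 2*o + 1) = (o - 5)*(o - 1)*(o - 1)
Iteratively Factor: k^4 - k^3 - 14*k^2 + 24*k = (k)*(k^3 - k^2 - 14*k + 24) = k*(k + 4)*(k^2 - 5*k + 6) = k*(k - 3)*(k + 4)*(k - 2)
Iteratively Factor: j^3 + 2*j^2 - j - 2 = (j - 1)*(j^2 + 3*j + 2) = (j - 1)*(j + 2)*(j + 1)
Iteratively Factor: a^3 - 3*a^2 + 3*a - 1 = (a - 1)*(a^2 - 2*a + 1) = (a - 1)^2*(a - 1)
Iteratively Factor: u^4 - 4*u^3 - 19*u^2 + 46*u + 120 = (u - 5)*(u^3 + u^2 - 14*u - 24) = (u - 5)*(u + 2)*(u^2 - u - 12) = (u - 5)*(u + 2)*(u + 3)*(u - 4)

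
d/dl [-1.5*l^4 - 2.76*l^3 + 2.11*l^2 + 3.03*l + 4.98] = -6.0*l^3 - 8.28*l^2 + 4.22*l + 3.03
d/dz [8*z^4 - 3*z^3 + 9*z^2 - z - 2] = 32*z^3 - 9*z^2 + 18*z - 1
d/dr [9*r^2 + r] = 18*r + 1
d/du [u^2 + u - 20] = 2*u + 1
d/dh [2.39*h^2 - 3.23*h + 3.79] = 4.78*h - 3.23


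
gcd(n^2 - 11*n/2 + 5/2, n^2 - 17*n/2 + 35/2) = n - 5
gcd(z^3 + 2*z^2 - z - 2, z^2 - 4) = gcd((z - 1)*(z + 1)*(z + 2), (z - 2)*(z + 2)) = z + 2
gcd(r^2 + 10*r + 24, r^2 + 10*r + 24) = r^2 + 10*r + 24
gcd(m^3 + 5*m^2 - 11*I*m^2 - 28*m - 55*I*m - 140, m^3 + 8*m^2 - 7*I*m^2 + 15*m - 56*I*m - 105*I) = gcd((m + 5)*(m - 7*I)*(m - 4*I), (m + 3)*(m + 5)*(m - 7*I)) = m^2 + m*(5 - 7*I) - 35*I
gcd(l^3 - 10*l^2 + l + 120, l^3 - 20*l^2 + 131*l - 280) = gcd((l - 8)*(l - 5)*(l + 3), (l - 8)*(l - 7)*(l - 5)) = l^2 - 13*l + 40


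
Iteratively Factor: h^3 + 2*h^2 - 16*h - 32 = (h + 4)*(h^2 - 2*h - 8) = (h + 2)*(h + 4)*(h - 4)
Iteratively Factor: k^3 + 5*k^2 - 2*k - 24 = (k + 4)*(k^2 + k - 6) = (k - 2)*(k + 4)*(k + 3)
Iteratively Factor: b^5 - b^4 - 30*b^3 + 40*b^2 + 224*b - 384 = (b - 2)*(b^4 + b^3 - 28*b^2 - 16*b + 192) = (b - 3)*(b - 2)*(b^3 + 4*b^2 - 16*b - 64) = (b - 3)*(b - 2)*(b + 4)*(b^2 - 16) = (b - 3)*(b - 2)*(b + 4)^2*(b - 4)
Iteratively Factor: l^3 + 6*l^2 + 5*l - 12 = (l + 4)*(l^2 + 2*l - 3) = (l + 3)*(l + 4)*(l - 1)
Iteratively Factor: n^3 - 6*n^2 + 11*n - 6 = (n - 3)*(n^2 - 3*n + 2) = (n - 3)*(n - 1)*(n - 2)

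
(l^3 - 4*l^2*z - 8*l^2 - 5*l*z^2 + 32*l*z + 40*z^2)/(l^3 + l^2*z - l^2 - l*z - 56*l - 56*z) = (l - 5*z)/(l + 7)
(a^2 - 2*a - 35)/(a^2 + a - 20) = (a - 7)/(a - 4)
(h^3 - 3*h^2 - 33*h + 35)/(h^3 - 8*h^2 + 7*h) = (h + 5)/h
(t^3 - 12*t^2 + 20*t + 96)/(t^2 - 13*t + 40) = (t^2 - 4*t - 12)/(t - 5)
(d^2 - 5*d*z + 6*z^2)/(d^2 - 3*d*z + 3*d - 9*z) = (d - 2*z)/(d + 3)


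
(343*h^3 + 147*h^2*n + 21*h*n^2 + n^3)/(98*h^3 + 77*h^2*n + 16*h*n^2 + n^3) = (7*h + n)/(2*h + n)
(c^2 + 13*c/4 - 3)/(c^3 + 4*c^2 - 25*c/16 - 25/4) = 4*(4*c - 3)/(16*c^2 - 25)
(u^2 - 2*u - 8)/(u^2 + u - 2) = (u - 4)/(u - 1)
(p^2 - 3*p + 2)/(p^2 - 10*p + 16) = (p - 1)/(p - 8)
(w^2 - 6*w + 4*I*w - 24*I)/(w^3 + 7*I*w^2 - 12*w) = (w - 6)/(w*(w + 3*I))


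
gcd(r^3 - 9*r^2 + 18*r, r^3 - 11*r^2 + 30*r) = r^2 - 6*r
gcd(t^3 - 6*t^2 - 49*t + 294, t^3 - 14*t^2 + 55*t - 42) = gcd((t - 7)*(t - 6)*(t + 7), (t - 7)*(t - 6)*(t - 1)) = t^2 - 13*t + 42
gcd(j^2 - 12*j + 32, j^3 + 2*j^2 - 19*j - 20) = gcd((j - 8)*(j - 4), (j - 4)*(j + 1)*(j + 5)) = j - 4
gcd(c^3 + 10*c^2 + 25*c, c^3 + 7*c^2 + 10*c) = c^2 + 5*c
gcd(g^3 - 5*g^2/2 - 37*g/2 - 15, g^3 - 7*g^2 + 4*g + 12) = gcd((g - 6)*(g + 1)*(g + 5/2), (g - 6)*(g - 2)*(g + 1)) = g^2 - 5*g - 6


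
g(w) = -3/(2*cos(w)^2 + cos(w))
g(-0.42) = -1.16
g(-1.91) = 26.95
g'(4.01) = -101.88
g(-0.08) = -1.01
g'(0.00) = 0.00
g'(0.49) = -1.07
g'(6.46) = -0.31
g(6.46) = -1.03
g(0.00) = -1.00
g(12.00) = -1.32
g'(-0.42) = 0.85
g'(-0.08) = 0.13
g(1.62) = 67.65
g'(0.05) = -0.08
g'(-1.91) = -75.57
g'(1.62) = -1223.91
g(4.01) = -15.90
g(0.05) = -1.00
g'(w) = -3*(4*sin(w)*cos(w) + sin(w))/(2*cos(w)^2 + cos(w))^2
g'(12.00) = 1.37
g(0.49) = -1.23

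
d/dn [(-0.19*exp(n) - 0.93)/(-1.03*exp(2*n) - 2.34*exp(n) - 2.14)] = (-(0.19*exp(n) + 0.93)*(2.06*exp(n) + 2.34) + 0.1957*exp(2*n) + 0.4446*exp(n) + 0.4066)*exp(n)/(1.03*exp(2*n) + 2.34*exp(n) + 2.14)^2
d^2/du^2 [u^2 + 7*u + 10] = 2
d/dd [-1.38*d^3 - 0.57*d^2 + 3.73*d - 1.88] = -4.14*d^2 - 1.14*d + 3.73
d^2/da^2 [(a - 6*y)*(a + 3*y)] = 2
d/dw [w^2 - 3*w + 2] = 2*w - 3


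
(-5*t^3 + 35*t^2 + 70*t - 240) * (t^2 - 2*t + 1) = -5*t^5 + 45*t^4 - 5*t^3 - 345*t^2 + 550*t - 240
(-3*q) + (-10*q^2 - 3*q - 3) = -10*q^2 - 6*q - 3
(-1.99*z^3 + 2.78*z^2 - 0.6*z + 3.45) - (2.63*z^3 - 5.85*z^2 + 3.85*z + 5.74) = -4.62*z^3 + 8.63*z^2 - 4.45*z - 2.29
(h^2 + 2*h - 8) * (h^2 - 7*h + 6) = h^4 - 5*h^3 - 16*h^2 + 68*h - 48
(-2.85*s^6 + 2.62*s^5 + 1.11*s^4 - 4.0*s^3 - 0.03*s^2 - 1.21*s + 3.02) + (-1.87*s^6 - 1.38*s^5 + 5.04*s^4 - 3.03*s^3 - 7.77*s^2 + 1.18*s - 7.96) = -4.72*s^6 + 1.24*s^5 + 6.15*s^4 - 7.03*s^3 - 7.8*s^2 - 0.03*s - 4.94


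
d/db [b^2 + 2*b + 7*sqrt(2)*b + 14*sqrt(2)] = 2*b + 2 + 7*sqrt(2)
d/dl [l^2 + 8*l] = 2*l + 8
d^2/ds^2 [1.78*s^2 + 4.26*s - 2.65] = 3.56000000000000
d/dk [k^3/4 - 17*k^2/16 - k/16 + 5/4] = 3*k^2/4 - 17*k/8 - 1/16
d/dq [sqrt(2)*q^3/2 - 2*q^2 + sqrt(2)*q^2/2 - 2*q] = 3*sqrt(2)*q^2/2 - 4*q + sqrt(2)*q - 2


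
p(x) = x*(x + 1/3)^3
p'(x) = 3*x*(x + 1/3)^2 + (x + 1/3)^3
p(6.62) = 2225.55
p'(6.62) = 1296.39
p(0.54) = 0.36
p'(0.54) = 1.90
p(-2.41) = 21.58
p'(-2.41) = -40.14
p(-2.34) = 18.91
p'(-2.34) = -36.35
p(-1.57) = 2.97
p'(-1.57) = -9.09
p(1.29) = 5.52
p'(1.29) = 14.48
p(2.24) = 38.17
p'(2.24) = 61.54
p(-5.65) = 849.12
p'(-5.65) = -629.41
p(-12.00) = 19055.56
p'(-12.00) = -6487.96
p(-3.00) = 56.89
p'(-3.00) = -82.96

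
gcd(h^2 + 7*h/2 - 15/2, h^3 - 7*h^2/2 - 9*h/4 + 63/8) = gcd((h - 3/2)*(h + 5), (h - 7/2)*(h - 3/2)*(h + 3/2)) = h - 3/2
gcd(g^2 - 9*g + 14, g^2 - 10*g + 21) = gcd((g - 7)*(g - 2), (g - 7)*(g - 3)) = g - 7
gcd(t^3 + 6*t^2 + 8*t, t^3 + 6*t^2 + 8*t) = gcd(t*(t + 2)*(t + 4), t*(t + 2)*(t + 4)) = t^3 + 6*t^2 + 8*t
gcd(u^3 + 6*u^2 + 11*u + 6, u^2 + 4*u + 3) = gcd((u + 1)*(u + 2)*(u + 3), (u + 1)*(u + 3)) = u^2 + 4*u + 3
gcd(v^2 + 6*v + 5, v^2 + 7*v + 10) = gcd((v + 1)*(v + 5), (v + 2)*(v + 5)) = v + 5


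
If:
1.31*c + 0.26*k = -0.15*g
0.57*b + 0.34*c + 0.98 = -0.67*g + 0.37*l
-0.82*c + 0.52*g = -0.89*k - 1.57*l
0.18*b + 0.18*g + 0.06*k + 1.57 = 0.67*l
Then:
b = 12.3652319179241*l - 23.9473779874228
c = 0.283526041988515*l + 0.0232961190490904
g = 18.8986339885885 - 10.111314996258*l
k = 4.40491590166823*l - 11.0204346701638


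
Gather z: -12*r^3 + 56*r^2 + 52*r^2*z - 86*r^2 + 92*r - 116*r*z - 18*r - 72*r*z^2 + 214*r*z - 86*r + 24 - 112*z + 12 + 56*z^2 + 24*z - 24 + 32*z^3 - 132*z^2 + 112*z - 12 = -12*r^3 - 30*r^2 - 12*r + 32*z^3 + z^2*(-72*r - 76) + z*(52*r^2 + 98*r + 24)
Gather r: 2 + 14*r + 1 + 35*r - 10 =49*r - 7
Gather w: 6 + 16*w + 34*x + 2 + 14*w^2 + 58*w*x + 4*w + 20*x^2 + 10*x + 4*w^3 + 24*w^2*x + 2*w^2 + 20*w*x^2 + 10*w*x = 4*w^3 + w^2*(24*x + 16) + w*(20*x^2 + 68*x + 20) + 20*x^2 + 44*x + 8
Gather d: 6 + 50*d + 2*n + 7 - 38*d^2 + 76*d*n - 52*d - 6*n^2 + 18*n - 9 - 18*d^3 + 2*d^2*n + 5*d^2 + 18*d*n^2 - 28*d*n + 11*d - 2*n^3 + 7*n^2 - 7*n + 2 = -18*d^3 + d^2*(2*n - 33) + d*(18*n^2 + 48*n + 9) - 2*n^3 + n^2 + 13*n + 6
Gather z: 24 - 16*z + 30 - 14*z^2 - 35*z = -14*z^2 - 51*z + 54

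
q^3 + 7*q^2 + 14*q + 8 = (q + 1)*(q + 2)*(q + 4)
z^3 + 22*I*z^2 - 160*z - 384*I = (z + 6*I)*(z + 8*I)^2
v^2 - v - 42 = (v - 7)*(v + 6)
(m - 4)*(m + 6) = m^2 + 2*m - 24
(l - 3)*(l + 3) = l^2 - 9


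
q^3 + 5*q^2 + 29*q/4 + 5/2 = (q + 1/2)*(q + 2)*(q + 5/2)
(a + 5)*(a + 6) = a^2 + 11*a + 30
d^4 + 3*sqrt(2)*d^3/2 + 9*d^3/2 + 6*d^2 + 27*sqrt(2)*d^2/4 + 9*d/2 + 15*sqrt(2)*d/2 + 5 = (d + 2)*(d + 5/2)*(d + sqrt(2)/2)*(d + sqrt(2))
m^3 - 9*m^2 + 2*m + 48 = (m - 8)*(m - 3)*(m + 2)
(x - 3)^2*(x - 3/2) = x^3 - 15*x^2/2 + 18*x - 27/2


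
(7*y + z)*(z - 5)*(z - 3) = 7*y*z^2 - 56*y*z + 105*y + z^3 - 8*z^2 + 15*z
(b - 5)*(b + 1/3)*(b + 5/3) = b^3 - 3*b^2 - 85*b/9 - 25/9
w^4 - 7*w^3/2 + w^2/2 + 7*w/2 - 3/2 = (w - 3)*(w - 1)*(w - 1/2)*(w + 1)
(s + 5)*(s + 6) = s^2 + 11*s + 30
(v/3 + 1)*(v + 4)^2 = v^3/3 + 11*v^2/3 + 40*v/3 + 16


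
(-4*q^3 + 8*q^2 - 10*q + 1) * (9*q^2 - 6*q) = -36*q^5 + 96*q^4 - 138*q^3 + 69*q^2 - 6*q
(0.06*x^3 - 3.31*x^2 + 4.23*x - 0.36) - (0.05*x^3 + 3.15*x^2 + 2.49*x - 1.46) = 0.01*x^3 - 6.46*x^2 + 1.74*x + 1.1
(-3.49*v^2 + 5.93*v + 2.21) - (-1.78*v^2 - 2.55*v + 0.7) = -1.71*v^2 + 8.48*v + 1.51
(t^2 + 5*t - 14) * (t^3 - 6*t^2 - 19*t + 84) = t^5 - t^4 - 63*t^3 + 73*t^2 + 686*t - 1176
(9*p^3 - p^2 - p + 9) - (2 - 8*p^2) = 9*p^3 + 7*p^2 - p + 7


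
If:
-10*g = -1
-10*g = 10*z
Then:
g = 1/10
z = -1/10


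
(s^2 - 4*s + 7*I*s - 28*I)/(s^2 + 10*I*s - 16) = (s^2 + s*(-4 + 7*I) - 28*I)/(s^2 + 10*I*s - 16)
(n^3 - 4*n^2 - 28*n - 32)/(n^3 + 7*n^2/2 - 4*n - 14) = 2*(n^2 - 6*n - 16)/(2*n^2 + 3*n - 14)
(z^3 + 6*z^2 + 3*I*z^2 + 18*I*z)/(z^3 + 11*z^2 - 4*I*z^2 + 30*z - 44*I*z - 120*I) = z*(z + 3*I)/(z^2 + z*(5 - 4*I) - 20*I)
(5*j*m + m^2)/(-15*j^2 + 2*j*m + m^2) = -m/(3*j - m)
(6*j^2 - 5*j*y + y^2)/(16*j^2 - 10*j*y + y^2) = (-3*j + y)/(-8*j + y)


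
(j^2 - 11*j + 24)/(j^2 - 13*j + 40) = (j - 3)/(j - 5)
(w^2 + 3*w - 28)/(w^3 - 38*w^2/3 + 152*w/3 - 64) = 3*(w + 7)/(3*w^2 - 26*w + 48)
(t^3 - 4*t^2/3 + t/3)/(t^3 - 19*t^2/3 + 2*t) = (t - 1)/(t - 6)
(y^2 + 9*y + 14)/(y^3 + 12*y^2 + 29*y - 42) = (y + 2)/(y^2 + 5*y - 6)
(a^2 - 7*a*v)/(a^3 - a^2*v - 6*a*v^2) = (-a + 7*v)/(-a^2 + a*v + 6*v^2)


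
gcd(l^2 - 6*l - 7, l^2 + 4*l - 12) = 1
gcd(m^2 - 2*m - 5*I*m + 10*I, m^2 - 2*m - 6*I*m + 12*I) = m - 2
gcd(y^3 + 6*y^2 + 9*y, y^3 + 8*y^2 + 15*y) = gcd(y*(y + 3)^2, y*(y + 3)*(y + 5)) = y^2 + 3*y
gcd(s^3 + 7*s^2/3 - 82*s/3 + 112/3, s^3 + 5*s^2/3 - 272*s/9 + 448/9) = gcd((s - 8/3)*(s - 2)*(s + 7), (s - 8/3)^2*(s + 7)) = s^2 + 13*s/3 - 56/3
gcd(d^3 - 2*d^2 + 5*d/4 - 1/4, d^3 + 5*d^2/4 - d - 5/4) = d - 1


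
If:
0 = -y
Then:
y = 0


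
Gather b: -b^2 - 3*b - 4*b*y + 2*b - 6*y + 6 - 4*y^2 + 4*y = -b^2 + b*(-4*y - 1) - 4*y^2 - 2*y + 6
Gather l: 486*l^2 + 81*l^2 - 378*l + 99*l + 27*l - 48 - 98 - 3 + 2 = 567*l^2 - 252*l - 147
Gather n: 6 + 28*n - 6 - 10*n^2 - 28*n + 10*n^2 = 0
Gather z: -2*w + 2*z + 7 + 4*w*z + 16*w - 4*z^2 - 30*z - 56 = 14*w - 4*z^2 + z*(4*w - 28) - 49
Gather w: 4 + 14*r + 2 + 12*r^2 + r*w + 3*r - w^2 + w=12*r^2 + 17*r - w^2 + w*(r + 1) + 6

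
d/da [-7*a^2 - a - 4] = -14*a - 1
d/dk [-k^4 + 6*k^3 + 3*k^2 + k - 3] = -4*k^3 + 18*k^2 + 6*k + 1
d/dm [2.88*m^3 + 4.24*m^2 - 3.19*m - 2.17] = 8.64*m^2 + 8.48*m - 3.19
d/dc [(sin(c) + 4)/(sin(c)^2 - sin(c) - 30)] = (-8*sin(c) + cos(c)^2 - 27)*cos(c)/(sin(c) + cos(c)^2 + 29)^2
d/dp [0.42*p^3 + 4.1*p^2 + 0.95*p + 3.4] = 1.26*p^2 + 8.2*p + 0.95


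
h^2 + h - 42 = (h - 6)*(h + 7)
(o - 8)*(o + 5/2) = o^2 - 11*o/2 - 20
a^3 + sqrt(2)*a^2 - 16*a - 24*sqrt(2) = (a - 3*sqrt(2))*(a + 2*sqrt(2))^2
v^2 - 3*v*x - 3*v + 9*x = (v - 3)*(v - 3*x)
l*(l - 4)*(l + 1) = l^3 - 3*l^2 - 4*l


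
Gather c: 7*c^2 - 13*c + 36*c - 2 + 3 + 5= 7*c^2 + 23*c + 6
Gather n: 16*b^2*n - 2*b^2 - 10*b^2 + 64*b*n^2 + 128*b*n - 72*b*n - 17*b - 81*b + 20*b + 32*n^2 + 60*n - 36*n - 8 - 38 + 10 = -12*b^2 - 78*b + n^2*(64*b + 32) + n*(16*b^2 + 56*b + 24) - 36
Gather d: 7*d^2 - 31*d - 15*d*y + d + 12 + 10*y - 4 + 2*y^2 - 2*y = 7*d^2 + d*(-15*y - 30) + 2*y^2 + 8*y + 8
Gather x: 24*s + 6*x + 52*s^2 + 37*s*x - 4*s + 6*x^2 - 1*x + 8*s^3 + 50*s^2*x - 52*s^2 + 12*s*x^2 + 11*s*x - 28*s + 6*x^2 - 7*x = 8*s^3 - 8*s + x^2*(12*s + 12) + x*(50*s^2 + 48*s - 2)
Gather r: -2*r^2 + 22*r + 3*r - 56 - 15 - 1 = -2*r^2 + 25*r - 72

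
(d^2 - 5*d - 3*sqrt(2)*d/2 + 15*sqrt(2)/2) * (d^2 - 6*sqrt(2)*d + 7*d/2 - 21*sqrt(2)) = d^4 - 15*sqrt(2)*d^3/2 - 3*d^3/2 + d^2/2 + 45*sqrt(2)*d^2/4 - 27*d + 525*sqrt(2)*d/4 - 315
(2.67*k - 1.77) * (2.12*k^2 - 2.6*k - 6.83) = 5.6604*k^3 - 10.6944*k^2 - 13.6341*k + 12.0891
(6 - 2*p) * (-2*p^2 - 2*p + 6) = 4*p^3 - 8*p^2 - 24*p + 36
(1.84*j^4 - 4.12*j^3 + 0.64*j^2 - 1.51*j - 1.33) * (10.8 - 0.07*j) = -0.1288*j^5 + 20.1604*j^4 - 44.5408*j^3 + 7.0177*j^2 - 16.2149*j - 14.364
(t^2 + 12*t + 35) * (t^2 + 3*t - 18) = t^4 + 15*t^3 + 53*t^2 - 111*t - 630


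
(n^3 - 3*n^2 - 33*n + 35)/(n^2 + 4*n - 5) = n - 7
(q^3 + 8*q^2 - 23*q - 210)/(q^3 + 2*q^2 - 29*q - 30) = (q + 7)/(q + 1)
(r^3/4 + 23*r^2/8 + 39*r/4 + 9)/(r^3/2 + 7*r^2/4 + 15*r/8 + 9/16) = 2*(r^2 + 10*r + 24)/(4*r^2 + 8*r + 3)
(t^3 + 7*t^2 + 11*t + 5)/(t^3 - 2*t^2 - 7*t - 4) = (t + 5)/(t - 4)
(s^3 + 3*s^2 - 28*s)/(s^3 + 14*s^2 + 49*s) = (s - 4)/(s + 7)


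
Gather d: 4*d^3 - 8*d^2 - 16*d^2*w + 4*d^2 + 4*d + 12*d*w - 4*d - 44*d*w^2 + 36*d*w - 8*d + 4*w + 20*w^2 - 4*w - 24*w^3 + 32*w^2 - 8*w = 4*d^3 + d^2*(-16*w - 4) + d*(-44*w^2 + 48*w - 8) - 24*w^3 + 52*w^2 - 8*w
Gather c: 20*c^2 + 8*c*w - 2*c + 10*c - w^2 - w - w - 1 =20*c^2 + c*(8*w + 8) - w^2 - 2*w - 1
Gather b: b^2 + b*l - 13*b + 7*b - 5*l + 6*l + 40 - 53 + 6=b^2 + b*(l - 6) + l - 7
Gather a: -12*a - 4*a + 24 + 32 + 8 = 64 - 16*a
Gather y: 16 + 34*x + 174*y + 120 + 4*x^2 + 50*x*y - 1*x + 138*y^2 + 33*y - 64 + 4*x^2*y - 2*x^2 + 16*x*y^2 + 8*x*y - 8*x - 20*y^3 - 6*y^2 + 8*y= 2*x^2 + 25*x - 20*y^3 + y^2*(16*x + 132) + y*(4*x^2 + 58*x + 215) + 72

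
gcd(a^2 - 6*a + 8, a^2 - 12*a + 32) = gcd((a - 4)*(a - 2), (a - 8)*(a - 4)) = a - 4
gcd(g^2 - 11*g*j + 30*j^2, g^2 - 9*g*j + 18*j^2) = g - 6*j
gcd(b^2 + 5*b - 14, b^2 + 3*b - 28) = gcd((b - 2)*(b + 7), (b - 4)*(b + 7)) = b + 7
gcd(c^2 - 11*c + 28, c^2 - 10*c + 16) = 1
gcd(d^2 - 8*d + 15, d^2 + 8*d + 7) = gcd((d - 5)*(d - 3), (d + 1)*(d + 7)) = 1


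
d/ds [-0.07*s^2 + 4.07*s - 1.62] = 4.07 - 0.14*s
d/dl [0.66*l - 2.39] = 0.660000000000000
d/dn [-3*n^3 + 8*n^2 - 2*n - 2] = -9*n^2 + 16*n - 2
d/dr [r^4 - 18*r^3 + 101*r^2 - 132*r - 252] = 4*r^3 - 54*r^2 + 202*r - 132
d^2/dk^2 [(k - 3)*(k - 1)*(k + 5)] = 6*k + 2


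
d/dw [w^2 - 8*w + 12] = 2*w - 8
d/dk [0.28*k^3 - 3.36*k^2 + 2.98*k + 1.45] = 0.84*k^2 - 6.72*k + 2.98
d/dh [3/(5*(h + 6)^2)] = -6/(5*(h + 6)^3)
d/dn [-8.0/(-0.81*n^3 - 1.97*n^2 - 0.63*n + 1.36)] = (-19.44*n^2 - 31.52*n - 5.04)/(0.81*n^3 + 1.97*n^2 + 0.63*n - 1.36)^2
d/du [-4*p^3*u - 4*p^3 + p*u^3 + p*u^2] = p*(-4*p^2 + 3*u^2 + 2*u)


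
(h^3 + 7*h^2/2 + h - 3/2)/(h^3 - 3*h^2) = (h^3 + 7*h^2/2 + h - 3/2)/(h^2*(h - 3))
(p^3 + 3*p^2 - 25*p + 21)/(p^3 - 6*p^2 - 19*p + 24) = (p^2 + 4*p - 21)/(p^2 - 5*p - 24)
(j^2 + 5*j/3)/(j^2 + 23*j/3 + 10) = j/(j + 6)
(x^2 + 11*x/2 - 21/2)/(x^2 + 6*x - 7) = (x - 3/2)/(x - 1)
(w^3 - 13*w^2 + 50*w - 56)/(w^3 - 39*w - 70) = (w^2 - 6*w + 8)/(w^2 + 7*w + 10)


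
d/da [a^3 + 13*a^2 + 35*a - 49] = 3*a^2 + 26*a + 35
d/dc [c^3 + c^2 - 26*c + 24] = 3*c^2 + 2*c - 26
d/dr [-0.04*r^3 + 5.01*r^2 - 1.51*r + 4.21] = -0.12*r^2 + 10.02*r - 1.51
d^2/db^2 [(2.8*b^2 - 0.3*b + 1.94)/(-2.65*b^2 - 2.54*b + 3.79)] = (41.9071*b^3 - 250.4727*b^2 - 60.27054*b - 138.663988)/(18.609625*b^6 + 53.51145*b^5 - 28.555605*b^4 - 136.675876*b^3 + 40.839903*b^2 + 109.454442*b - 54.439939)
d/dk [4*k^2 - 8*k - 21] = 8*k - 8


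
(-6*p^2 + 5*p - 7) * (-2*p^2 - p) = 12*p^4 - 4*p^3 + 9*p^2 + 7*p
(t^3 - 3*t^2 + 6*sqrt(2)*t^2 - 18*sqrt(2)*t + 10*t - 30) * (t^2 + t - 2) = t^5 - 2*t^4 + 6*sqrt(2)*t^4 - 12*sqrt(2)*t^3 + 5*t^3 - 30*sqrt(2)*t^2 - 14*t^2 - 50*t + 36*sqrt(2)*t + 60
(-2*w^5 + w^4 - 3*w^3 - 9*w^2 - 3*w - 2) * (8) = -16*w^5 + 8*w^4 - 24*w^3 - 72*w^2 - 24*w - 16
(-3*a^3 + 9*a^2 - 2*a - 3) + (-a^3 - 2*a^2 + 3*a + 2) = -4*a^3 + 7*a^2 + a - 1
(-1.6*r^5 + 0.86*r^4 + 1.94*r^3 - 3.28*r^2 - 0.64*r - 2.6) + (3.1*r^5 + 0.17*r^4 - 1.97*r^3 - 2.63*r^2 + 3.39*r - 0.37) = 1.5*r^5 + 1.03*r^4 - 0.03*r^3 - 5.91*r^2 + 2.75*r - 2.97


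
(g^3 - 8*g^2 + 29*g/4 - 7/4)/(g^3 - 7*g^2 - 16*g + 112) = (g^2 - g + 1/4)/(g^2 - 16)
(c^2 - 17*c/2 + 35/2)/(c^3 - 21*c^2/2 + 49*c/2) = (c - 5)/(c*(c - 7))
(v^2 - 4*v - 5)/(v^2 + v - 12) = (v^2 - 4*v - 5)/(v^2 + v - 12)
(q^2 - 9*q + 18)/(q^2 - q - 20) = (-q^2 + 9*q - 18)/(-q^2 + q + 20)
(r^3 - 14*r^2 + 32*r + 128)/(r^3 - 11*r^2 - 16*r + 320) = (r + 2)/(r + 5)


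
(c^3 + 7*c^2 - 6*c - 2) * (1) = c^3 + 7*c^2 - 6*c - 2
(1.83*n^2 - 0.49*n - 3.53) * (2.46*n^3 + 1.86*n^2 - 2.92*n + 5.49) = 4.5018*n^5 + 2.1984*n^4 - 14.9388*n^3 + 4.9117*n^2 + 7.6175*n - 19.3797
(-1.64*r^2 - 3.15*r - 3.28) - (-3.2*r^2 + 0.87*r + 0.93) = 1.56*r^2 - 4.02*r - 4.21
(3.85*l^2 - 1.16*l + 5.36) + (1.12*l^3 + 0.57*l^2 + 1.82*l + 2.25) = 1.12*l^3 + 4.42*l^2 + 0.66*l + 7.61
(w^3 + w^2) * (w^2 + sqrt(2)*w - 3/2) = w^5 + w^4 + sqrt(2)*w^4 - 3*w^3/2 + sqrt(2)*w^3 - 3*w^2/2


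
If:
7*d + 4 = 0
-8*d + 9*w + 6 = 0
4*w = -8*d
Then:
No Solution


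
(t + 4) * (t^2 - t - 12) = t^3 + 3*t^2 - 16*t - 48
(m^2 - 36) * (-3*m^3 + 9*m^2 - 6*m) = -3*m^5 + 9*m^4 + 102*m^3 - 324*m^2 + 216*m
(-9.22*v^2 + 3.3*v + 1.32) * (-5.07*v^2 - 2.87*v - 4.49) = 46.7454*v^4 + 9.7304*v^3 + 25.2344*v^2 - 18.6054*v - 5.9268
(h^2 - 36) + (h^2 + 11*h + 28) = 2*h^2 + 11*h - 8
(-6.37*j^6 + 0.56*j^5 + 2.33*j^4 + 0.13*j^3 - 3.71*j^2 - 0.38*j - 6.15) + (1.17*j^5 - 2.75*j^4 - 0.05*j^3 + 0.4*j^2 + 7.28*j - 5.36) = -6.37*j^6 + 1.73*j^5 - 0.42*j^4 + 0.08*j^3 - 3.31*j^2 + 6.9*j - 11.51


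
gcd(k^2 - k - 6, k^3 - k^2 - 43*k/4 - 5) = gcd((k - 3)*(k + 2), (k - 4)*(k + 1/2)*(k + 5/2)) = 1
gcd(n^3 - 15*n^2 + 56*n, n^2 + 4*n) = n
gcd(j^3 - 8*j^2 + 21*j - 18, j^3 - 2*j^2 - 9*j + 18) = j^2 - 5*j + 6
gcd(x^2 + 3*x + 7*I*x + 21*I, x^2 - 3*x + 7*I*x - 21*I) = x + 7*I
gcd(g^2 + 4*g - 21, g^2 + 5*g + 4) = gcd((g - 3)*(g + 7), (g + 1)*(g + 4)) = 1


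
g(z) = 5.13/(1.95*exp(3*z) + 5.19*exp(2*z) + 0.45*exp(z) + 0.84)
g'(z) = 5.13*(-5.85*exp(3*z) - 10.38*exp(2*z) - 0.45*exp(z))/(1.95*exp(3*z) + 5.19*exp(2*z) + 0.45*exp(z) + 0.84)^2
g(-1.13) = 3.22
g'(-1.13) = -2.88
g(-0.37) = 1.20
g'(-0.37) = -2.02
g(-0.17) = 0.84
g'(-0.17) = -1.56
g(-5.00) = 6.08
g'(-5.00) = -0.03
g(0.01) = 0.60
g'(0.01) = -1.18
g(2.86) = 0.00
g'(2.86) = -0.00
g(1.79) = 0.01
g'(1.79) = -0.02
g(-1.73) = 4.69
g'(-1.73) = -1.88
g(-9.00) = 6.11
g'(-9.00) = 0.00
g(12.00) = 0.00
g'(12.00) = 0.00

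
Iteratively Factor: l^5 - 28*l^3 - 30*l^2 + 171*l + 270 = (l + 2)*(l^4 - 2*l^3 - 24*l^2 + 18*l + 135) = (l + 2)*(l + 3)*(l^3 - 5*l^2 - 9*l + 45) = (l + 2)*(l + 3)^2*(l^2 - 8*l + 15) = (l - 5)*(l + 2)*(l + 3)^2*(l - 3)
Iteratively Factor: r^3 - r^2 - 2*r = (r + 1)*(r^2 - 2*r) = (r - 2)*(r + 1)*(r)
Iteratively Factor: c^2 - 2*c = (c)*(c - 2)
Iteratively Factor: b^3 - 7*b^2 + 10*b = (b)*(b^2 - 7*b + 10) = b*(b - 5)*(b - 2)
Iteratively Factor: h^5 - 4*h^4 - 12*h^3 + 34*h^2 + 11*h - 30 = (h - 2)*(h^4 - 2*h^3 - 16*h^2 + 2*h + 15) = (h - 2)*(h + 3)*(h^3 - 5*h^2 - h + 5) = (h - 2)*(h + 1)*(h + 3)*(h^2 - 6*h + 5) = (h - 2)*(h - 1)*(h + 1)*(h + 3)*(h - 5)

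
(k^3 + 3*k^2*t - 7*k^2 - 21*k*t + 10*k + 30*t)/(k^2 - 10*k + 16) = (k^2 + 3*k*t - 5*k - 15*t)/(k - 8)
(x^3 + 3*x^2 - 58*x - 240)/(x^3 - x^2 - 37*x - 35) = (x^2 - 2*x - 48)/(x^2 - 6*x - 7)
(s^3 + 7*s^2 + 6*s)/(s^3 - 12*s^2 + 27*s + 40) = s*(s + 6)/(s^2 - 13*s + 40)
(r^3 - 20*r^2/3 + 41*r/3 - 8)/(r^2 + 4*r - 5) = (r^2 - 17*r/3 + 8)/(r + 5)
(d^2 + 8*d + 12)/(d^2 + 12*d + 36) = (d + 2)/(d + 6)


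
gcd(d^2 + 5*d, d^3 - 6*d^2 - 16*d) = d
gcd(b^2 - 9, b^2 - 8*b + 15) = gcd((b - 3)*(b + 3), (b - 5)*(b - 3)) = b - 3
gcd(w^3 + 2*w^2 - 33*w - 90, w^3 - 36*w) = w - 6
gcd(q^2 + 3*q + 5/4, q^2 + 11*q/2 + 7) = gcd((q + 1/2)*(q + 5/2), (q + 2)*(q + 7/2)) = 1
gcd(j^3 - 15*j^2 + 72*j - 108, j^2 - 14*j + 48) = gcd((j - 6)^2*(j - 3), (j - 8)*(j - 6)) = j - 6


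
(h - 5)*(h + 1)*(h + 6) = h^3 + 2*h^2 - 29*h - 30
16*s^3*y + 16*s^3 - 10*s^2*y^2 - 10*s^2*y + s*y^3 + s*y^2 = (-8*s + y)*(-2*s + y)*(s*y + s)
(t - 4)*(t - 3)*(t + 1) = t^3 - 6*t^2 + 5*t + 12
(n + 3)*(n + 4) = n^2 + 7*n + 12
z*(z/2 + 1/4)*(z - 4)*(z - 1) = z^4/2 - 9*z^3/4 + 3*z^2/4 + z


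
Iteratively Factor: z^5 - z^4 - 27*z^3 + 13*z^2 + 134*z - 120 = (z - 5)*(z^4 + 4*z^3 - 7*z^2 - 22*z + 24) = (z - 5)*(z - 1)*(z^3 + 5*z^2 - 2*z - 24) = (z - 5)*(z - 1)*(z + 3)*(z^2 + 2*z - 8) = (z - 5)*(z - 1)*(z + 3)*(z + 4)*(z - 2)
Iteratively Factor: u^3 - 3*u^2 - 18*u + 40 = (u - 2)*(u^2 - u - 20) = (u - 5)*(u - 2)*(u + 4)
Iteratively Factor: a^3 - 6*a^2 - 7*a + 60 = (a - 4)*(a^2 - 2*a - 15) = (a - 4)*(a + 3)*(a - 5)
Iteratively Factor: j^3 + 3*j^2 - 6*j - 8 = (j + 1)*(j^2 + 2*j - 8) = (j - 2)*(j + 1)*(j + 4)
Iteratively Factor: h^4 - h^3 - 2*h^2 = (h - 2)*(h^3 + h^2) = h*(h - 2)*(h^2 + h) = h*(h - 2)*(h + 1)*(h)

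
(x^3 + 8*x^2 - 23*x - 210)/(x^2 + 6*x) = x + 2 - 35/x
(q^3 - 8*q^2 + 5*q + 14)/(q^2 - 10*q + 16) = (q^2 - 6*q - 7)/(q - 8)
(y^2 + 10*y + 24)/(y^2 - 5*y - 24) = (y^2 + 10*y + 24)/(y^2 - 5*y - 24)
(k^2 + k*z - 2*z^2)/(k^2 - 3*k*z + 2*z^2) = (-k - 2*z)/(-k + 2*z)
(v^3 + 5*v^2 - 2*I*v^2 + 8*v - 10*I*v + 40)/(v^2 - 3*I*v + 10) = (v^2 + v*(5 - 4*I) - 20*I)/(v - 5*I)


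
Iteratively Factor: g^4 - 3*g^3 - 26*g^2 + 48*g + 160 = (g + 2)*(g^3 - 5*g^2 - 16*g + 80) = (g - 4)*(g + 2)*(g^2 - g - 20) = (g - 4)*(g + 2)*(g + 4)*(g - 5)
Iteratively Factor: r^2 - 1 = (r - 1)*(r + 1)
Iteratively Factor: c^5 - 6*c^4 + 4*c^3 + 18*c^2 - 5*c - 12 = (c - 4)*(c^4 - 2*c^3 - 4*c^2 + 2*c + 3) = (c - 4)*(c - 3)*(c^3 + c^2 - c - 1) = (c - 4)*(c - 3)*(c - 1)*(c^2 + 2*c + 1) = (c - 4)*(c - 3)*(c - 1)*(c + 1)*(c + 1)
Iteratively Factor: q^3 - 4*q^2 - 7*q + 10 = (q - 1)*(q^2 - 3*q - 10) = (q - 1)*(q + 2)*(q - 5)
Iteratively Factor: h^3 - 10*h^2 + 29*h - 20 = (h - 5)*(h^2 - 5*h + 4) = (h - 5)*(h - 1)*(h - 4)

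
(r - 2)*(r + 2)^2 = r^3 + 2*r^2 - 4*r - 8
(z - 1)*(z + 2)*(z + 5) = z^3 + 6*z^2 + 3*z - 10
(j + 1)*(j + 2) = j^2 + 3*j + 2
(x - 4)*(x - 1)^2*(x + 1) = x^4 - 5*x^3 + 3*x^2 + 5*x - 4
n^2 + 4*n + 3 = (n + 1)*(n + 3)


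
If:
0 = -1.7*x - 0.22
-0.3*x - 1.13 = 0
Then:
No Solution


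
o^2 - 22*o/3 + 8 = (o - 6)*(o - 4/3)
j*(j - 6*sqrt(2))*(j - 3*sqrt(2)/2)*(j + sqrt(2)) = j^4 - 13*sqrt(2)*j^3/2 + 3*j^2 + 18*sqrt(2)*j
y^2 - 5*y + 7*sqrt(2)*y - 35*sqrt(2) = (y - 5)*(y + 7*sqrt(2))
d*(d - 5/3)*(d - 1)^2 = d^4 - 11*d^3/3 + 13*d^2/3 - 5*d/3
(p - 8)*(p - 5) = p^2 - 13*p + 40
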